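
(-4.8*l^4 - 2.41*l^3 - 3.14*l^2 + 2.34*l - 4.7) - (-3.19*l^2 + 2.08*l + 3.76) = -4.8*l^4 - 2.41*l^3 + 0.0499999999999998*l^2 + 0.26*l - 8.46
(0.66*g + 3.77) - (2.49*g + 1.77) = 2.0 - 1.83*g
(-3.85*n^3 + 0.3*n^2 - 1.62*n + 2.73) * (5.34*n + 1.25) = -20.559*n^4 - 3.2105*n^3 - 8.2758*n^2 + 12.5532*n + 3.4125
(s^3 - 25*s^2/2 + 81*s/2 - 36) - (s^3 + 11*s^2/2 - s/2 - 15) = -18*s^2 + 41*s - 21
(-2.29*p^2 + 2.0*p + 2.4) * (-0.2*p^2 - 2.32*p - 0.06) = 0.458*p^4 + 4.9128*p^3 - 4.9826*p^2 - 5.688*p - 0.144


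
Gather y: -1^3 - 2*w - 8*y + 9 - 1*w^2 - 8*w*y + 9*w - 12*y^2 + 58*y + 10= -w^2 + 7*w - 12*y^2 + y*(50 - 8*w) + 18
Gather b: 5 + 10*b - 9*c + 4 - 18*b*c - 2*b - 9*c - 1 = b*(8 - 18*c) - 18*c + 8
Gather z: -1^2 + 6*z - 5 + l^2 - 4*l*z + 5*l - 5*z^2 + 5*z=l^2 + 5*l - 5*z^2 + z*(11 - 4*l) - 6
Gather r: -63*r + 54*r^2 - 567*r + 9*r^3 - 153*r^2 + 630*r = 9*r^3 - 99*r^2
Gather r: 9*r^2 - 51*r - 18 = 9*r^2 - 51*r - 18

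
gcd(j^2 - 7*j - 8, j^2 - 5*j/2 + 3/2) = 1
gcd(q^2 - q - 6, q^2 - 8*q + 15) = q - 3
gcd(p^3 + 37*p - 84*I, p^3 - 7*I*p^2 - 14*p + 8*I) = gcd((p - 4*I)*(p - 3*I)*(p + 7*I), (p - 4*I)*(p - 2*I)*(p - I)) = p - 4*I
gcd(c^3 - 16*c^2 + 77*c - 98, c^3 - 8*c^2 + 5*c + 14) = c^2 - 9*c + 14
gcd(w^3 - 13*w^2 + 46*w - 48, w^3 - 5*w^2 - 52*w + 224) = w - 8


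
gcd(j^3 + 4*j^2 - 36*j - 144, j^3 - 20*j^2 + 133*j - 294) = j - 6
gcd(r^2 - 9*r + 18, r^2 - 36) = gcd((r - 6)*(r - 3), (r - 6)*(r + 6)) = r - 6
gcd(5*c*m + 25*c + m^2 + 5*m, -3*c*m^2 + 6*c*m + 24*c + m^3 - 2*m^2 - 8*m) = 1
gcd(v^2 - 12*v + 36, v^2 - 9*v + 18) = v - 6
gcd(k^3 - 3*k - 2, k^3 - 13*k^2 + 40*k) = 1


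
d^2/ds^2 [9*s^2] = 18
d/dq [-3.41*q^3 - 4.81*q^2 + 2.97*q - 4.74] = -10.23*q^2 - 9.62*q + 2.97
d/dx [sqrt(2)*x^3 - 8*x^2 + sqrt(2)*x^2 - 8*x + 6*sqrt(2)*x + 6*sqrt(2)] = 3*sqrt(2)*x^2 - 16*x + 2*sqrt(2)*x - 8 + 6*sqrt(2)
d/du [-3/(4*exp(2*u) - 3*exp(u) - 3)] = (24*exp(u) - 9)*exp(u)/(-4*exp(2*u) + 3*exp(u) + 3)^2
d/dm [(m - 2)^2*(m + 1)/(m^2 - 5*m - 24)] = (m^4 - 10*m^3 - 57*m^2 + 136*m + 20)/(m^4 - 10*m^3 - 23*m^2 + 240*m + 576)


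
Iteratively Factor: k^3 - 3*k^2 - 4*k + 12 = (k - 3)*(k^2 - 4) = (k - 3)*(k + 2)*(k - 2)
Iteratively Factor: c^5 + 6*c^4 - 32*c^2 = (c + 4)*(c^4 + 2*c^3 - 8*c^2) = c*(c + 4)*(c^3 + 2*c^2 - 8*c) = c^2*(c + 4)*(c^2 + 2*c - 8) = c^2*(c + 4)^2*(c - 2)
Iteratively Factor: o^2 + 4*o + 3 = (o + 1)*(o + 3)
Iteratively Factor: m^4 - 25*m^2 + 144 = (m + 3)*(m^3 - 3*m^2 - 16*m + 48) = (m + 3)*(m + 4)*(m^2 - 7*m + 12) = (m - 4)*(m + 3)*(m + 4)*(m - 3)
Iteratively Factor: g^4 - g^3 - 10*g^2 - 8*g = (g + 2)*(g^3 - 3*g^2 - 4*g) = (g + 1)*(g + 2)*(g^2 - 4*g) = (g - 4)*(g + 1)*(g + 2)*(g)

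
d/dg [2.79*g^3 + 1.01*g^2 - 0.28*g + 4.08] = 8.37*g^2 + 2.02*g - 0.28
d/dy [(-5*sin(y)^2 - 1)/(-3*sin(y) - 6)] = (5*sin(y)^2 + 20*sin(y) - 1)*cos(y)/(3*(sin(y) + 2)^2)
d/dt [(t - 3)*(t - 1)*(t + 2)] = 3*t^2 - 4*t - 5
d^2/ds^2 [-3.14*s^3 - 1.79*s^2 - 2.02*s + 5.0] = -18.84*s - 3.58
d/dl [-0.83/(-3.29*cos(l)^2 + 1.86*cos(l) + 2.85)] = (5.4614*cos(l) - 1.5438)*sin(l)/(-3.29*cos(l)^2 + 1.86*cos(l) + 2.85)^2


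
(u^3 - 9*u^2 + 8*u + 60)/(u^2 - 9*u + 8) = (u^3 - 9*u^2 + 8*u + 60)/(u^2 - 9*u + 8)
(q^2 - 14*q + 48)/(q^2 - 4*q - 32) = (q - 6)/(q + 4)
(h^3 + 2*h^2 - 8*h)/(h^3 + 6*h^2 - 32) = h/(h + 4)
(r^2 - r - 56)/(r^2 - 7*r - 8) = (r + 7)/(r + 1)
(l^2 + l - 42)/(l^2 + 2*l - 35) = (l - 6)/(l - 5)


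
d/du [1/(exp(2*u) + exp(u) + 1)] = (-2*exp(u) - 1)*exp(u)/(exp(2*u) + exp(u) + 1)^2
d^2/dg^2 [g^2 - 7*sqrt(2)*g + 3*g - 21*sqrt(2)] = 2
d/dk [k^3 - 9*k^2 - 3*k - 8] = 3*k^2 - 18*k - 3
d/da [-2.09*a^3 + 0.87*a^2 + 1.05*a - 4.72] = -6.27*a^2 + 1.74*a + 1.05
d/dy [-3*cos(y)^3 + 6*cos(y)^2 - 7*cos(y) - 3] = (9*cos(y)^2 - 12*cos(y) + 7)*sin(y)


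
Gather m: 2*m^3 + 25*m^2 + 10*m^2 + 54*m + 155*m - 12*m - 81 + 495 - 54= 2*m^3 + 35*m^2 + 197*m + 360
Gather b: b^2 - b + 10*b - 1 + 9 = b^2 + 9*b + 8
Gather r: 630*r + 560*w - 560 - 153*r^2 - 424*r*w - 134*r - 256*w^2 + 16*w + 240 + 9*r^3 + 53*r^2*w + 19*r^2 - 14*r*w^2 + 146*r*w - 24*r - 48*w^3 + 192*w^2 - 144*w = 9*r^3 + r^2*(53*w - 134) + r*(-14*w^2 - 278*w + 472) - 48*w^3 - 64*w^2 + 432*w - 320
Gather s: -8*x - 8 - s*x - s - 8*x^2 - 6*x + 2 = s*(-x - 1) - 8*x^2 - 14*x - 6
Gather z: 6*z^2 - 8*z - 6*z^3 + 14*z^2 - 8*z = -6*z^3 + 20*z^2 - 16*z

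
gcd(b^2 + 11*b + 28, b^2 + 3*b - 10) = 1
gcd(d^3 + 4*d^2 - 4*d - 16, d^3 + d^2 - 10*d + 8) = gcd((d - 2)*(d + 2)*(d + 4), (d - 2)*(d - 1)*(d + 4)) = d^2 + 2*d - 8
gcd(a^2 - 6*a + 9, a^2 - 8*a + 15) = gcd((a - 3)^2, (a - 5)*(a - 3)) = a - 3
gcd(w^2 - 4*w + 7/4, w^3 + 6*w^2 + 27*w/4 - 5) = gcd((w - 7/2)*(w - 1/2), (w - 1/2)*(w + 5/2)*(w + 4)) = w - 1/2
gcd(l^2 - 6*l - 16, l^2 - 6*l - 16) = l^2 - 6*l - 16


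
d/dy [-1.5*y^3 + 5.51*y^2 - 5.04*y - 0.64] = -4.5*y^2 + 11.02*y - 5.04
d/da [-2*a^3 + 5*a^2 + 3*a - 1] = -6*a^2 + 10*a + 3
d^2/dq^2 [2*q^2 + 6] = 4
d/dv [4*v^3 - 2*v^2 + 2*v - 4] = 12*v^2 - 4*v + 2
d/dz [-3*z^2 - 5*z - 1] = -6*z - 5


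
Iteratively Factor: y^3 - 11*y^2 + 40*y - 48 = (y - 4)*(y^2 - 7*y + 12) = (y - 4)^2*(y - 3)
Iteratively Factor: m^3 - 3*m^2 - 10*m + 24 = (m - 2)*(m^2 - m - 12) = (m - 2)*(m + 3)*(m - 4)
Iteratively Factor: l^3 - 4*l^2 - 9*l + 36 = (l - 4)*(l^2 - 9) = (l - 4)*(l - 3)*(l + 3)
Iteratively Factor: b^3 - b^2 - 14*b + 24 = (b - 3)*(b^2 + 2*b - 8) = (b - 3)*(b - 2)*(b + 4)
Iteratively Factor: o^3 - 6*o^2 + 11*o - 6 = (o - 2)*(o^2 - 4*o + 3) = (o - 3)*(o - 2)*(o - 1)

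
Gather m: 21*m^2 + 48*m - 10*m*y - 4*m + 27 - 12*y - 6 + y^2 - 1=21*m^2 + m*(44 - 10*y) + y^2 - 12*y + 20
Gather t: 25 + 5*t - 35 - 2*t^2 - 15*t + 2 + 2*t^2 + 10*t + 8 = 0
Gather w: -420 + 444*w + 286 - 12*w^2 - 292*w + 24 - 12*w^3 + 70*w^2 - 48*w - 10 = -12*w^3 + 58*w^2 + 104*w - 120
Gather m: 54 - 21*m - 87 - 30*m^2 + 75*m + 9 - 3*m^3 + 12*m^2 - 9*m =-3*m^3 - 18*m^2 + 45*m - 24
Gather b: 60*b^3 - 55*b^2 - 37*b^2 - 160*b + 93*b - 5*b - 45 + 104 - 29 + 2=60*b^3 - 92*b^2 - 72*b + 32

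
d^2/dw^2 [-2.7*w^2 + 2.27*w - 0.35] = -5.40000000000000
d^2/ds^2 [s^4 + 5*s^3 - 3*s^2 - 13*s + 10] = 12*s^2 + 30*s - 6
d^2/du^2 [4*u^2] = 8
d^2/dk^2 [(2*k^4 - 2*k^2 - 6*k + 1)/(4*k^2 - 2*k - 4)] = (8*k^6 - 12*k^5 - 18*k^4 + 4*k^3 + 36*k^2 - 78*k + 9)/(8*k^6 - 12*k^5 - 18*k^4 + 23*k^3 + 18*k^2 - 12*k - 8)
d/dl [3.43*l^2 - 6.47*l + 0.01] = 6.86*l - 6.47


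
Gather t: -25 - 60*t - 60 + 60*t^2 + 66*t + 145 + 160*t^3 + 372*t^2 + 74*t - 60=160*t^3 + 432*t^2 + 80*t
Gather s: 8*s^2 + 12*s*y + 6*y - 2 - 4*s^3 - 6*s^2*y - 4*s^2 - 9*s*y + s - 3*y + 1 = -4*s^3 + s^2*(4 - 6*y) + s*(3*y + 1) + 3*y - 1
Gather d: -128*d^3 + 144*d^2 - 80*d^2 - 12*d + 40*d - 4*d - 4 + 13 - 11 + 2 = -128*d^3 + 64*d^2 + 24*d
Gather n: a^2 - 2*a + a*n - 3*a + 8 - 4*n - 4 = a^2 - 5*a + n*(a - 4) + 4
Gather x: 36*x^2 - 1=36*x^2 - 1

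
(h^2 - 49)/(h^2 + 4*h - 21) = (h - 7)/(h - 3)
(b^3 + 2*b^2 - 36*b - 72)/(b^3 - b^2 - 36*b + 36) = (b + 2)/(b - 1)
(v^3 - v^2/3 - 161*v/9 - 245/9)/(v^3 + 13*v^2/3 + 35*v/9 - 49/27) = 3*(v - 5)/(3*v - 1)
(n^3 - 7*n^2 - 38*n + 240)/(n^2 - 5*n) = n - 2 - 48/n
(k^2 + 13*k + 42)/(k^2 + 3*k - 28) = (k + 6)/(k - 4)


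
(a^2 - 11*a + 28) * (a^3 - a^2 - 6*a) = a^5 - 12*a^4 + 33*a^3 + 38*a^2 - 168*a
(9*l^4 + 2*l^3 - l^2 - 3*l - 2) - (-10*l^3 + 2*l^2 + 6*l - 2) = 9*l^4 + 12*l^3 - 3*l^2 - 9*l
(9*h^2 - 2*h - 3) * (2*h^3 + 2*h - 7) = 18*h^5 - 4*h^4 + 12*h^3 - 67*h^2 + 8*h + 21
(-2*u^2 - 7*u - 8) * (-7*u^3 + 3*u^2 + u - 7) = 14*u^5 + 43*u^4 + 33*u^3 - 17*u^2 + 41*u + 56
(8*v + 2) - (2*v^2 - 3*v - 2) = -2*v^2 + 11*v + 4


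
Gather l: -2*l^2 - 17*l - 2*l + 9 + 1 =-2*l^2 - 19*l + 10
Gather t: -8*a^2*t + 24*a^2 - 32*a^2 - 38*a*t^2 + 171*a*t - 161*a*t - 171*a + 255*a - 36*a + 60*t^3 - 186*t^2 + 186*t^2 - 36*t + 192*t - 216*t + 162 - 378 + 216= -8*a^2 - 38*a*t^2 + 48*a + 60*t^3 + t*(-8*a^2 + 10*a - 60)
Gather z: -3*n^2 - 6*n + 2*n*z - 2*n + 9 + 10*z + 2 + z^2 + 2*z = -3*n^2 - 8*n + z^2 + z*(2*n + 12) + 11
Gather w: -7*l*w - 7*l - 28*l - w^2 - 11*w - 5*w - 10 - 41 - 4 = -35*l - w^2 + w*(-7*l - 16) - 55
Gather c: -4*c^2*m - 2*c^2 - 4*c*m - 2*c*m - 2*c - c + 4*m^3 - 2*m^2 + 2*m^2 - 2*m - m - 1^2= c^2*(-4*m - 2) + c*(-6*m - 3) + 4*m^3 - 3*m - 1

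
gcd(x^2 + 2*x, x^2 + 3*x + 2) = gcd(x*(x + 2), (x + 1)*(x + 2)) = x + 2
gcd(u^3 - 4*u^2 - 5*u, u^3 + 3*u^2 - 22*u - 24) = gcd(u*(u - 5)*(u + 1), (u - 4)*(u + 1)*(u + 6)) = u + 1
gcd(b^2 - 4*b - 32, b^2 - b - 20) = b + 4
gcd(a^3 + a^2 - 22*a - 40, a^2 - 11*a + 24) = 1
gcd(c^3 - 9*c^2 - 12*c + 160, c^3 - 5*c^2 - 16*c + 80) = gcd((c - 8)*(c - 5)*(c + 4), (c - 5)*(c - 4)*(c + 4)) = c^2 - c - 20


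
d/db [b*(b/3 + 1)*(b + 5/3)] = b^2 + 28*b/9 + 5/3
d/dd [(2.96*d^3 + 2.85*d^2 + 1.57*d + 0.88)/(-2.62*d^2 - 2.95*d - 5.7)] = (-7.7552*d^4 - 17.464*d^3 - 54.9101*d^2 - 27.8788*d - 6.353)/(6.8644*d^4 + 15.458*d^3 + 38.5705*d^2 + 33.63*d + 32.49)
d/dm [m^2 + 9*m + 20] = 2*m + 9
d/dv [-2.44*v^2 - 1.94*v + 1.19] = -4.88*v - 1.94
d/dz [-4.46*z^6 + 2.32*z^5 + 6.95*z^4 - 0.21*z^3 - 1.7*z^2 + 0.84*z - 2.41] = -26.76*z^5 + 11.6*z^4 + 27.8*z^3 - 0.63*z^2 - 3.4*z + 0.84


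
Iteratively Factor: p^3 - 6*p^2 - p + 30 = (p - 3)*(p^2 - 3*p - 10) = (p - 3)*(p + 2)*(p - 5)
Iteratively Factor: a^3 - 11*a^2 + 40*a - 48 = (a - 4)*(a^2 - 7*a + 12) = (a - 4)*(a - 3)*(a - 4)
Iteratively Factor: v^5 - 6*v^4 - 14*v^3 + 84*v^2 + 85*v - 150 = (v - 1)*(v^4 - 5*v^3 - 19*v^2 + 65*v + 150) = (v - 1)*(v + 3)*(v^3 - 8*v^2 + 5*v + 50) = (v - 5)*(v - 1)*(v + 3)*(v^2 - 3*v - 10) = (v - 5)*(v - 1)*(v + 2)*(v + 3)*(v - 5)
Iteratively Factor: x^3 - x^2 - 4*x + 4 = (x + 2)*(x^2 - 3*x + 2) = (x - 2)*(x + 2)*(x - 1)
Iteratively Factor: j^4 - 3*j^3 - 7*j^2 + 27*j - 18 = (j - 2)*(j^3 - j^2 - 9*j + 9) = (j - 2)*(j - 1)*(j^2 - 9) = (j - 2)*(j - 1)*(j + 3)*(j - 3)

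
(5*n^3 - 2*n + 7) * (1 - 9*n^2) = -45*n^5 + 23*n^3 - 63*n^2 - 2*n + 7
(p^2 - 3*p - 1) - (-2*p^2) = 3*p^2 - 3*p - 1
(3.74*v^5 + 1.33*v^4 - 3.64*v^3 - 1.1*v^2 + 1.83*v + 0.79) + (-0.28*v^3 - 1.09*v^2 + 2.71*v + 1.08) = 3.74*v^5 + 1.33*v^4 - 3.92*v^3 - 2.19*v^2 + 4.54*v + 1.87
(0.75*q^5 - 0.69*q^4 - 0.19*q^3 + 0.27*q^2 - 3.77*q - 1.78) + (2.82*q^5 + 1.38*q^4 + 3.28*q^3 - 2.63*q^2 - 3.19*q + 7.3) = 3.57*q^5 + 0.69*q^4 + 3.09*q^3 - 2.36*q^2 - 6.96*q + 5.52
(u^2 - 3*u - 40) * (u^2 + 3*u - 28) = u^4 - 77*u^2 - 36*u + 1120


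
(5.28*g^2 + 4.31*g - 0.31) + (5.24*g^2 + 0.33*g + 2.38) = 10.52*g^2 + 4.64*g + 2.07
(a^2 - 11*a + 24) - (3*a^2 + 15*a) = -2*a^2 - 26*a + 24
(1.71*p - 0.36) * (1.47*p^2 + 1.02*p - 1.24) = 2.5137*p^3 + 1.215*p^2 - 2.4876*p + 0.4464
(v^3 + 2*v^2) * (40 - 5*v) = -5*v^4 + 30*v^3 + 80*v^2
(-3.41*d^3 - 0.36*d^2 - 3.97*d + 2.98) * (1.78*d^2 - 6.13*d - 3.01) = -6.0698*d^5 + 20.2625*d^4 + 5.4043*d^3 + 30.7241*d^2 - 6.3177*d - 8.9698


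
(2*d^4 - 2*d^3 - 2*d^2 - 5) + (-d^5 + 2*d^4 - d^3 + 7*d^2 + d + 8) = -d^5 + 4*d^4 - 3*d^3 + 5*d^2 + d + 3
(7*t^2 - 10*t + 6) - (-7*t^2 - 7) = 14*t^2 - 10*t + 13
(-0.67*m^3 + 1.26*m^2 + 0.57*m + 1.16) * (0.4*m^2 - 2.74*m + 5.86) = -0.268*m^5 + 2.3398*m^4 - 7.1506*m^3 + 6.2858*m^2 + 0.1618*m + 6.7976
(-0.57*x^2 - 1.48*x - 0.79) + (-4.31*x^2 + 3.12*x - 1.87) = -4.88*x^2 + 1.64*x - 2.66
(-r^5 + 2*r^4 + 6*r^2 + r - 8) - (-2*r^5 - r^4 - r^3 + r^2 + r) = r^5 + 3*r^4 + r^3 + 5*r^2 - 8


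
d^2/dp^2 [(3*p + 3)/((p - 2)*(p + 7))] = 6*(p^3 + 3*p^2 + 57*p + 109)/(p^6 + 15*p^5 + 33*p^4 - 295*p^3 - 462*p^2 + 2940*p - 2744)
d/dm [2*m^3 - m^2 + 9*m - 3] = 6*m^2 - 2*m + 9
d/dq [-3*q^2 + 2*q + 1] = 2 - 6*q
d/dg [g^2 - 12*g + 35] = 2*g - 12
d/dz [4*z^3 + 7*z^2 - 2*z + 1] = 12*z^2 + 14*z - 2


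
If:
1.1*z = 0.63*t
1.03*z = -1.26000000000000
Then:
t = -2.14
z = -1.22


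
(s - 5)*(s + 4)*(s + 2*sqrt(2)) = s^3 - s^2 + 2*sqrt(2)*s^2 - 20*s - 2*sqrt(2)*s - 40*sqrt(2)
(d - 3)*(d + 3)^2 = d^3 + 3*d^2 - 9*d - 27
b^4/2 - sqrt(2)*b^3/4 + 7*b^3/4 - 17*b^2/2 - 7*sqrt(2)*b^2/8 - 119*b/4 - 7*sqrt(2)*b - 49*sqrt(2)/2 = (b/2 + sqrt(2)/2)*(b + 7/2)*(b - 7*sqrt(2)/2)*(b + 2*sqrt(2))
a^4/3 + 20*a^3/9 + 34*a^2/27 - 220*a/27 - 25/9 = (a/3 + 1)*(a - 5/3)*(a + 1/3)*(a + 5)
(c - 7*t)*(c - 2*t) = c^2 - 9*c*t + 14*t^2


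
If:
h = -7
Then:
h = -7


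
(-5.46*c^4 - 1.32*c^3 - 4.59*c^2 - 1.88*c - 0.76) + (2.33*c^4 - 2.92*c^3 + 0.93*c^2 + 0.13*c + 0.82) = -3.13*c^4 - 4.24*c^3 - 3.66*c^2 - 1.75*c + 0.0599999999999999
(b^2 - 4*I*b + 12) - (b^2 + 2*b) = -2*b - 4*I*b + 12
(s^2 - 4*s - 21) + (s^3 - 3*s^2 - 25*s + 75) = s^3 - 2*s^2 - 29*s + 54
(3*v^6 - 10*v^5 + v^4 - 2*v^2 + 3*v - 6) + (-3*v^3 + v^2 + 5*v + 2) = 3*v^6 - 10*v^5 + v^4 - 3*v^3 - v^2 + 8*v - 4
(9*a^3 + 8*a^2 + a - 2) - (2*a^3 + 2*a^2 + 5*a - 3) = 7*a^3 + 6*a^2 - 4*a + 1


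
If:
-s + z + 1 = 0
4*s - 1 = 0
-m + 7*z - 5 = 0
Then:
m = -41/4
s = 1/4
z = -3/4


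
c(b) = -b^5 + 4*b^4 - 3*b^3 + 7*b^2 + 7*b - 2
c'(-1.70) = -163.18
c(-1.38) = 29.07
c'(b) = -5*b^4 + 16*b^3 - 9*b^2 + 14*b + 7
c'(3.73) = -203.52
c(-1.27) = 20.26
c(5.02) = -817.74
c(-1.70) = 68.68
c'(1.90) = 45.69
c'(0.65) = 15.80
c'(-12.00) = -132785.00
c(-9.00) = 87982.00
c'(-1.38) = -89.64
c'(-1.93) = -237.94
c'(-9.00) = -45317.00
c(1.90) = 43.36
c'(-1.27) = -71.08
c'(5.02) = -1300.73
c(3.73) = 18.08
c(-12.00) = 337882.00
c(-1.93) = 114.41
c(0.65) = 5.28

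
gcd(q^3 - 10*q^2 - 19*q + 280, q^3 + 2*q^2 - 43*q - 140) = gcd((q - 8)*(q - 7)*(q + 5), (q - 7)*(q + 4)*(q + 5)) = q^2 - 2*q - 35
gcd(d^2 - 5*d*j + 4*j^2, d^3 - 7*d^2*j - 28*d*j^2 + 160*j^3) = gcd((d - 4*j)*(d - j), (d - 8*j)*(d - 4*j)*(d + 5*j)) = d - 4*j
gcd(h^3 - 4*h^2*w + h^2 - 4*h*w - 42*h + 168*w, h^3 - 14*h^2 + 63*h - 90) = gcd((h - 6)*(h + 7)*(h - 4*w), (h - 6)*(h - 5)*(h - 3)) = h - 6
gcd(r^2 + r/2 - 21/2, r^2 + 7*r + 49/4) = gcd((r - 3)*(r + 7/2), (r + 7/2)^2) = r + 7/2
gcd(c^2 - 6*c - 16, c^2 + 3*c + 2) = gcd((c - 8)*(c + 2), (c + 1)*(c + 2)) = c + 2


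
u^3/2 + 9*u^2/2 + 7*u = u*(u/2 + 1)*(u + 7)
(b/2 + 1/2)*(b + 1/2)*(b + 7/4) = b^3/2 + 13*b^2/8 + 25*b/16 + 7/16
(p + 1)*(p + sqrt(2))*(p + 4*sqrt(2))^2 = p^4 + p^3 + 9*sqrt(2)*p^3 + 9*sqrt(2)*p^2 + 48*p^2 + 32*sqrt(2)*p + 48*p + 32*sqrt(2)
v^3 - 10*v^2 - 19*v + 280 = (v - 8)*(v - 7)*(v + 5)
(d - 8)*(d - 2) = d^2 - 10*d + 16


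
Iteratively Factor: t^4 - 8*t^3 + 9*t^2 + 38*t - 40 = (t - 1)*(t^3 - 7*t^2 + 2*t + 40) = (t - 5)*(t - 1)*(t^2 - 2*t - 8) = (t - 5)*(t - 1)*(t + 2)*(t - 4)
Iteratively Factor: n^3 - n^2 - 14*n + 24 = (n - 2)*(n^2 + n - 12) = (n - 2)*(n + 4)*(n - 3)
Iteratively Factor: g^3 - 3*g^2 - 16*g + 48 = (g - 4)*(g^2 + g - 12) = (g - 4)*(g - 3)*(g + 4)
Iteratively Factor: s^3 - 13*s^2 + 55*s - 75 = (s - 3)*(s^2 - 10*s + 25) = (s - 5)*(s - 3)*(s - 5)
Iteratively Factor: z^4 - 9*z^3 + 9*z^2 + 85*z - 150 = (z - 5)*(z^3 - 4*z^2 - 11*z + 30) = (z - 5)^2*(z^2 + z - 6) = (z - 5)^2*(z - 2)*(z + 3)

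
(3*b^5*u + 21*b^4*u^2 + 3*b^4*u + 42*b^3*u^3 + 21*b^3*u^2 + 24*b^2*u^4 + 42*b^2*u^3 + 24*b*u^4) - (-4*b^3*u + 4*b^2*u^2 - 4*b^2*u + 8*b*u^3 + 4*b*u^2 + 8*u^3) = 3*b^5*u + 21*b^4*u^2 + 3*b^4*u + 42*b^3*u^3 + 21*b^3*u^2 + 4*b^3*u + 24*b^2*u^4 + 42*b^2*u^3 - 4*b^2*u^2 + 4*b^2*u + 24*b*u^4 - 8*b*u^3 - 4*b*u^2 - 8*u^3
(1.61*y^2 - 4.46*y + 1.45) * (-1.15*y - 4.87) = -1.8515*y^3 - 2.7117*y^2 + 20.0527*y - 7.0615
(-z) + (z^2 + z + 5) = z^2 + 5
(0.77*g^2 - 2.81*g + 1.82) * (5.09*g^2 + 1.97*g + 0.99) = 3.9193*g^4 - 12.786*g^3 + 4.4904*g^2 + 0.8035*g + 1.8018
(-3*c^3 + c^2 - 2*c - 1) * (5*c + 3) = -15*c^4 - 4*c^3 - 7*c^2 - 11*c - 3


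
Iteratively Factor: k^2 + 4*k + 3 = (k + 1)*(k + 3)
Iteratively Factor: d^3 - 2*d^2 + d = (d)*(d^2 - 2*d + 1) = d*(d - 1)*(d - 1)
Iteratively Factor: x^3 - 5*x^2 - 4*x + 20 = (x + 2)*(x^2 - 7*x + 10) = (x - 2)*(x + 2)*(x - 5)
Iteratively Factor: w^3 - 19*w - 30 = (w + 3)*(w^2 - 3*w - 10) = (w + 2)*(w + 3)*(w - 5)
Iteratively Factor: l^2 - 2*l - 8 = (l + 2)*(l - 4)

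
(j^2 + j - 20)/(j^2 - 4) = (j^2 + j - 20)/(j^2 - 4)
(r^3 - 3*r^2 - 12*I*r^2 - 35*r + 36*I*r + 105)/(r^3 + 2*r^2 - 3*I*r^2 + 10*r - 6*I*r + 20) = (r^2 - r*(3 + 7*I) + 21*I)/(r^2 + 2*r*(1 + I) + 4*I)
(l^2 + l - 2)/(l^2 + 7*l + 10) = (l - 1)/(l + 5)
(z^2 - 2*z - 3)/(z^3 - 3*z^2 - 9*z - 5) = (z - 3)/(z^2 - 4*z - 5)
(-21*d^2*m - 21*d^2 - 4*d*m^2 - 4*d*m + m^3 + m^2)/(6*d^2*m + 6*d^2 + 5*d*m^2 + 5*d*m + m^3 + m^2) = (-7*d + m)/(2*d + m)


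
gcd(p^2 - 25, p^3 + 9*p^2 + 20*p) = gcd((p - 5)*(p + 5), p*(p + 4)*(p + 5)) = p + 5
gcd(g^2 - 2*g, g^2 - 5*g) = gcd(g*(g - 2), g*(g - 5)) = g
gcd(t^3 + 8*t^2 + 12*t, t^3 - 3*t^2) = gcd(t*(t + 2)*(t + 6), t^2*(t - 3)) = t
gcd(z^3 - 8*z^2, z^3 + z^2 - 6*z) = z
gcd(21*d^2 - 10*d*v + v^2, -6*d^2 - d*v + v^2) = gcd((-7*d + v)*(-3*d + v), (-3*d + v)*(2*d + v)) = -3*d + v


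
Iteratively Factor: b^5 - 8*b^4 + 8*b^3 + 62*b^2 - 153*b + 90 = (b - 3)*(b^4 - 5*b^3 - 7*b^2 + 41*b - 30) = (b - 5)*(b - 3)*(b^3 - 7*b + 6) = (b - 5)*(b - 3)*(b - 2)*(b^2 + 2*b - 3) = (b - 5)*(b - 3)*(b - 2)*(b - 1)*(b + 3)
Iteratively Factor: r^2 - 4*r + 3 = (r - 3)*(r - 1)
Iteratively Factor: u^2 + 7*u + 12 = (u + 4)*(u + 3)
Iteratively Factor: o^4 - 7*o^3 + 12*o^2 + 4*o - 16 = (o - 2)*(o^3 - 5*o^2 + 2*o + 8) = (o - 2)*(o + 1)*(o^2 - 6*o + 8) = (o - 2)^2*(o + 1)*(o - 4)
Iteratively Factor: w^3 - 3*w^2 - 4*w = (w + 1)*(w^2 - 4*w) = (w - 4)*(w + 1)*(w)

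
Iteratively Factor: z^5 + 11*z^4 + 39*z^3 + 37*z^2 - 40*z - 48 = (z + 1)*(z^4 + 10*z^3 + 29*z^2 + 8*z - 48) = (z + 1)*(z + 4)*(z^3 + 6*z^2 + 5*z - 12) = (z - 1)*(z + 1)*(z + 4)*(z^2 + 7*z + 12) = (z - 1)*(z + 1)*(z + 3)*(z + 4)*(z + 4)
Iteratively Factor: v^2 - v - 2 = (v + 1)*(v - 2)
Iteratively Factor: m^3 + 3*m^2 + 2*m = (m)*(m^2 + 3*m + 2) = m*(m + 2)*(m + 1)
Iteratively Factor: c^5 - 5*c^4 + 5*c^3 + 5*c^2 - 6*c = (c + 1)*(c^4 - 6*c^3 + 11*c^2 - 6*c) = (c - 3)*(c + 1)*(c^3 - 3*c^2 + 2*c) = (c - 3)*(c - 2)*(c + 1)*(c^2 - c) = c*(c - 3)*(c - 2)*(c + 1)*(c - 1)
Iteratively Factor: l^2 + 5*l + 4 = (l + 4)*(l + 1)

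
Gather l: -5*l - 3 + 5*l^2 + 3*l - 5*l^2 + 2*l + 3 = 0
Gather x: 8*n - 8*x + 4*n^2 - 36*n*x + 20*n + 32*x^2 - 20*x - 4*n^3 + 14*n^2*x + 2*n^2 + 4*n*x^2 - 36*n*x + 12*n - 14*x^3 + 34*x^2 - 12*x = -4*n^3 + 6*n^2 + 40*n - 14*x^3 + x^2*(4*n + 66) + x*(14*n^2 - 72*n - 40)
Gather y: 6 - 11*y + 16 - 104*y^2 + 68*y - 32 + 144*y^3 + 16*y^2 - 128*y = 144*y^3 - 88*y^2 - 71*y - 10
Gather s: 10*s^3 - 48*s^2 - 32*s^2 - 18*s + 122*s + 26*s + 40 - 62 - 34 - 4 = 10*s^3 - 80*s^2 + 130*s - 60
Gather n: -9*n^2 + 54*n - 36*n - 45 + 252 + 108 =-9*n^2 + 18*n + 315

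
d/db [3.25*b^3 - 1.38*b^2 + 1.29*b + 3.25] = 9.75*b^2 - 2.76*b + 1.29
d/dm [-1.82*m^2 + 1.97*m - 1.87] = 1.97 - 3.64*m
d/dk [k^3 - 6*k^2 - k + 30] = 3*k^2 - 12*k - 1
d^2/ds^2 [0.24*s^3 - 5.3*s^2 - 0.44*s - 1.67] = 1.44*s - 10.6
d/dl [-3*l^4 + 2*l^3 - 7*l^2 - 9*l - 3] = -12*l^3 + 6*l^2 - 14*l - 9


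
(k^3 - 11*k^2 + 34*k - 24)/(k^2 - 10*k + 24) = k - 1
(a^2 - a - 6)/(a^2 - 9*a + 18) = (a + 2)/(a - 6)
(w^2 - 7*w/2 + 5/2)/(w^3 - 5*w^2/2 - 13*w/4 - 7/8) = 4*(-2*w^2 + 7*w - 5)/(-8*w^3 + 20*w^2 + 26*w + 7)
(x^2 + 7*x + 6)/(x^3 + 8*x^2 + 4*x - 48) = (x + 1)/(x^2 + 2*x - 8)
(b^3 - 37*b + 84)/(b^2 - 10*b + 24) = (b^2 + 4*b - 21)/(b - 6)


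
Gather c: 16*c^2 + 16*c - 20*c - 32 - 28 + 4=16*c^2 - 4*c - 56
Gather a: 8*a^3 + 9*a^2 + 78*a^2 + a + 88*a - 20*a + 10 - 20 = 8*a^3 + 87*a^2 + 69*a - 10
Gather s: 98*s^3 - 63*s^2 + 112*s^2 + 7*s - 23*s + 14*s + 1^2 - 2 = 98*s^3 + 49*s^2 - 2*s - 1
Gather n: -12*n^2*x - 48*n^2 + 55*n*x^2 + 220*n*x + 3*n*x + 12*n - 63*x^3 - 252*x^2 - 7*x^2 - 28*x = n^2*(-12*x - 48) + n*(55*x^2 + 223*x + 12) - 63*x^3 - 259*x^2 - 28*x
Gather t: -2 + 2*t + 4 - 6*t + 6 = 8 - 4*t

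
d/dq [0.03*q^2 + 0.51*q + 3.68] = 0.06*q + 0.51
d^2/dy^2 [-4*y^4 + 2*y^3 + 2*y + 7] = 12*y*(1 - 4*y)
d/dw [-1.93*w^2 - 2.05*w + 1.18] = -3.86*w - 2.05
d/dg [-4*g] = -4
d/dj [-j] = -1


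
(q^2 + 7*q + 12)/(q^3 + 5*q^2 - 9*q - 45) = (q + 4)/(q^2 + 2*q - 15)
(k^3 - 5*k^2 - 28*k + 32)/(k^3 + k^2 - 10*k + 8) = (k - 8)/(k - 2)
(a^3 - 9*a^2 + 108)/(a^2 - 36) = (a^2 - 3*a - 18)/(a + 6)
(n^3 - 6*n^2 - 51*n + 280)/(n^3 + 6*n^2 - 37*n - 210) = (n^2 - 13*n + 40)/(n^2 - n - 30)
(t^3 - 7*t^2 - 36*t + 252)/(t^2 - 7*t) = t - 36/t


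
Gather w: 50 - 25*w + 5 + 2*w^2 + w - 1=2*w^2 - 24*w + 54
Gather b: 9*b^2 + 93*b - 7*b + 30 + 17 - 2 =9*b^2 + 86*b + 45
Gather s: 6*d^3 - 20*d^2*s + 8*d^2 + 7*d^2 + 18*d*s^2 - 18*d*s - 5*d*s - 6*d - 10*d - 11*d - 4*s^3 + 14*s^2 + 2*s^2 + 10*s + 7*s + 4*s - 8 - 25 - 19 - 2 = 6*d^3 + 15*d^2 - 27*d - 4*s^3 + s^2*(18*d + 16) + s*(-20*d^2 - 23*d + 21) - 54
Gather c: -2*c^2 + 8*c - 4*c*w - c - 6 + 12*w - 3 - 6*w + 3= -2*c^2 + c*(7 - 4*w) + 6*w - 6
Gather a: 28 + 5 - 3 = 30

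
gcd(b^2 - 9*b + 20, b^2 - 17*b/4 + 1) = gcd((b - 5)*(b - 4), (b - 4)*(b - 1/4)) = b - 4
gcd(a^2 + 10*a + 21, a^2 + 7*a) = a + 7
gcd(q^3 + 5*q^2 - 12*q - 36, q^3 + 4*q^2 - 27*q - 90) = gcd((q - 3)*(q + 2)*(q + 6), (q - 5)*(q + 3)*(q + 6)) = q + 6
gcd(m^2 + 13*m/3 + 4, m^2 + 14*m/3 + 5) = m + 3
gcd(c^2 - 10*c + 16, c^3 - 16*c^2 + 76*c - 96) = c^2 - 10*c + 16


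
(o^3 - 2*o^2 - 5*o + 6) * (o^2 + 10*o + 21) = o^5 + 8*o^4 - 4*o^3 - 86*o^2 - 45*o + 126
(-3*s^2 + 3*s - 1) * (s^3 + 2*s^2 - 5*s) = -3*s^5 - 3*s^4 + 20*s^3 - 17*s^2 + 5*s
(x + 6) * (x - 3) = x^2 + 3*x - 18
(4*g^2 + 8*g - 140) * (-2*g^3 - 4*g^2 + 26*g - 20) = -8*g^5 - 32*g^4 + 352*g^3 + 688*g^2 - 3800*g + 2800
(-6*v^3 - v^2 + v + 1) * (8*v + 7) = -48*v^4 - 50*v^3 + v^2 + 15*v + 7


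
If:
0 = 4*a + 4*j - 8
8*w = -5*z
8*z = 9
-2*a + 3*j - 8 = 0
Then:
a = -2/5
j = 12/5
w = -45/64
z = 9/8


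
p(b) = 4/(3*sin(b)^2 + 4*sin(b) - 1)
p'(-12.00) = -6.03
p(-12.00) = 1.99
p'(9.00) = 17.59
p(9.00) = 3.45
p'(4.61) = -0.20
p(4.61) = -1.99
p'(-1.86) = -0.46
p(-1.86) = -1.93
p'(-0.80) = 0.16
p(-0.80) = -1.72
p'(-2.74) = 1.37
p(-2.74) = -1.90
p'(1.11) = -0.67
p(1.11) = 0.80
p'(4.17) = -0.47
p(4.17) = -1.80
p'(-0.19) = -4.14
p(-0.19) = -2.43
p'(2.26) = 1.46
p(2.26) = 1.03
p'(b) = 4*(-6*sin(b)*cos(b) - 4*cos(b))/(3*sin(b)^2 + 4*sin(b) - 1)^2 = -8*(3*sin(b) + 2)*cos(b)/(3*sin(b)^2 + 4*sin(b) - 1)^2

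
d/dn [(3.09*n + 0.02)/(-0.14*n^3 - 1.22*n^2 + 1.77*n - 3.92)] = (0.8652*n^3 + 3.7782*n^2 + 0.0488*n - 12.1482)/(0.0196*n^6 + 0.3416*n^5 + 0.9928*n^4 - 3.2212*n^3 + 12.6977*n^2 - 13.8768*n + 15.3664)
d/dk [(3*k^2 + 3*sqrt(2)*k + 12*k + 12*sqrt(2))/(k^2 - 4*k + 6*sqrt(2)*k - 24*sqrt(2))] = 3*(-8*k^2 + 5*sqrt(2)*k^2 - 56*sqrt(2)*k - 80*sqrt(2) - 96)/(k^4 - 8*k^3 + 12*sqrt(2)*k^3 - 96*sqrt(2)*k^2 + 88*k^2 - 576*k + 192*sqrt(2)*k + 1152)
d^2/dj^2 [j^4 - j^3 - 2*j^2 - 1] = 12*j^2 - 6*j - 4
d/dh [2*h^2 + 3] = 4*h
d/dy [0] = 0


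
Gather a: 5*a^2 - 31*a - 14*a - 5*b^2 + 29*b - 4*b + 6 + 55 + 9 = 5*a^2 - 45*a - 5*b^2 + 25*b + 70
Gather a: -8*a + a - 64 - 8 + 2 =-7*a - 70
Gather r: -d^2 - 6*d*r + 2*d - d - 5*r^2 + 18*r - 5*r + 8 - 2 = -d^2 + d - 5*r^2 + r*(13 - 6*d) + 6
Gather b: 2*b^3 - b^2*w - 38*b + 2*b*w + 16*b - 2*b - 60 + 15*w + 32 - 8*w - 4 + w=2*b^3 - b^2*w + b*(2*w - 24) + 8*w - 32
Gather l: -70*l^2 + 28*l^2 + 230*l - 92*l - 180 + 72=-42*l^2 + 138*l - 108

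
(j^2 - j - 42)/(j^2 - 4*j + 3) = (j^2 - j - 42)/(j^2 - 4*j + 3)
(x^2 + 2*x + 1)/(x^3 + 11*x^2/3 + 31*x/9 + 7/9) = 9*(x + 1)/(9*x^2 + 24*x + 7)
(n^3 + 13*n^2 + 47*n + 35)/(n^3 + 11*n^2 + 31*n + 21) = (n + 5)/(n + 3)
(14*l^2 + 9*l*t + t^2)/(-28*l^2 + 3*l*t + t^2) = (2*l + t)/(-4*l + t)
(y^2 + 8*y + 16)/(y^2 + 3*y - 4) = (y + 4)/(y - 1)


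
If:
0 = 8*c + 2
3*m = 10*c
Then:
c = -1/4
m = -5/6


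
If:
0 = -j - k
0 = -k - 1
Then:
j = 1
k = -1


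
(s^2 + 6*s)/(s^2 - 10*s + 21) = s*(s + 6)/(s^2 - 10*s + 21)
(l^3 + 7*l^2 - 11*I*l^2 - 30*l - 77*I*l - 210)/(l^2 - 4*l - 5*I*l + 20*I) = (l^2 + l*(7 - 6*I) - 42*I)/(l - 4)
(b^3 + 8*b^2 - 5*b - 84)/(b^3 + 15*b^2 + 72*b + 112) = (b - 3)/(b + 4)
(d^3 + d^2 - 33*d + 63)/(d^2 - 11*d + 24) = (d^2 + 4*d - 21)/(d - 8)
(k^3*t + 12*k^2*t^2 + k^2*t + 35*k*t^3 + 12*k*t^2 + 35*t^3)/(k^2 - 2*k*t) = t*(k^3 + 12*k^2*t + k^2 + 35*k*t^2 + 12*k*t + 35*t^2)/(k*(k - 2*t))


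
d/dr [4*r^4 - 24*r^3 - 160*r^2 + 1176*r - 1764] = 16*r^3 - 72*r^2 - 320*r + 1176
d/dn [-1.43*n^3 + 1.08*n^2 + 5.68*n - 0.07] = -4.29*n^2 + 2.16*n + 5.68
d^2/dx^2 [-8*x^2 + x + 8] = -16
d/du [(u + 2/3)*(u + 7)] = 2*u + 23/3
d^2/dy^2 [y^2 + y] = 2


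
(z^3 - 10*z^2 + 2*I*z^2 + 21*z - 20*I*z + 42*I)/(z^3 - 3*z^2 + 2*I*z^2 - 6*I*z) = (z - 7)/z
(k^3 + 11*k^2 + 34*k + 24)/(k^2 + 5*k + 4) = k + 6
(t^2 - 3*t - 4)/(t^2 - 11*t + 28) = (t + 1)/(t - 7)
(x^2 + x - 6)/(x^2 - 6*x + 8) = (x + 3)/(x - 4)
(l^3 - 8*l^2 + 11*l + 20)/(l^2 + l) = l - 9 + 20/l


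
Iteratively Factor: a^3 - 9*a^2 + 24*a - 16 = (a - 4)*(a^2 - 5*a + 4) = (a - 4)*(a - 1)*(a - 4)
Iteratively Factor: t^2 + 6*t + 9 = (t + 3)*(t + 3)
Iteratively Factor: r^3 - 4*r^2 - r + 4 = (r - 4)*(r^2 - 1) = (r - 4)*(r + 1)*(r - 1)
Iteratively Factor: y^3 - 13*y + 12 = (y - 1)*(y^2 + y - 12) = (y - 3)*(y - 1)*(y + 4)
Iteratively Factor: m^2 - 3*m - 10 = (m + 2)*(m - 5)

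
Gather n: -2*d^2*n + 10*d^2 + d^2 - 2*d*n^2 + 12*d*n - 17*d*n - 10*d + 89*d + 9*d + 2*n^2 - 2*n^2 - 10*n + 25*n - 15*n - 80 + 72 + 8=11*d^2 - 2*d*n^2 + 88*d + n*(-2*d^2 - 5*d)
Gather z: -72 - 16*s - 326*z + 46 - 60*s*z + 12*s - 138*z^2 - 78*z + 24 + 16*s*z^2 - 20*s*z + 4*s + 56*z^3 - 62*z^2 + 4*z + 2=56*z^3 + z^2*(16*s - 200) + z*(-80*s - 400)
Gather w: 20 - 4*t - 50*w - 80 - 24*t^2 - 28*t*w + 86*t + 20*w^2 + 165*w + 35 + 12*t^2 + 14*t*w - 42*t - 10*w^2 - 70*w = -12*t^2 + 40*t + 10*w^2 + w*(45 - 14*t) - 25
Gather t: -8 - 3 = -11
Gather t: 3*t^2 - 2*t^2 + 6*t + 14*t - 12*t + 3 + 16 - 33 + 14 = t^2 + 8*t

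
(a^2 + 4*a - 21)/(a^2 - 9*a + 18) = (a + 7)/(a - 6)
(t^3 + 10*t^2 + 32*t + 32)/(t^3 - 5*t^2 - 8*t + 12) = (t^2 + 8*t + 16)/(t^2 - 7*t + 6)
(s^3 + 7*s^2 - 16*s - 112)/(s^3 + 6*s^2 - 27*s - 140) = (s - 4)/(s - 5)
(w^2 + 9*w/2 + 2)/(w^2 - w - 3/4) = 2*(w + 4)/(2*w - 3)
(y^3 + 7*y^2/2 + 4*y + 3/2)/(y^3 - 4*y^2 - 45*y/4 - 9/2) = 2*(y^2 + 2*y + 1)/(2*y^2 - 11*y - 6)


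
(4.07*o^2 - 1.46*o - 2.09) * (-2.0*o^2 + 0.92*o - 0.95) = -8.14*o^4 + 6.6644*o^3 - 1.0297*o^2 - 0.5358*o + 1.9855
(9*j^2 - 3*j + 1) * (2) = 18*j^2 - 6*j + 2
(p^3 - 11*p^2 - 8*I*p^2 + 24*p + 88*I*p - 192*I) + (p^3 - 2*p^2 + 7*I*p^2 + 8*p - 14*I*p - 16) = 2*p^3 - 13*p^2 - I*p^2 + 32*p + 74*I*p - 16 - 192*I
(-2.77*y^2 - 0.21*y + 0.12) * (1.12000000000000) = -3.1024*y^2 - 0.2352*y + 0.1344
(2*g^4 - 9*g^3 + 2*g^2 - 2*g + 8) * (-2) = -4*g^4 + 18*g^3 - 4*g^2 + 4*g - 16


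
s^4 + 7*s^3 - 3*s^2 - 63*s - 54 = (s - 3)*(s + 1)*(s + 3)*(s + 6)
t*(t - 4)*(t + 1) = t^3 - 3*t^2 - 4*t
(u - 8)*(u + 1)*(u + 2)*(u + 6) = u^4 + u^3 - 52*u^2 - 148*u - 96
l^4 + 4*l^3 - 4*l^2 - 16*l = l*(l - 2)*(l + 2)*(l + 4)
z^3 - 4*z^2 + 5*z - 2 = (z - 2)*(z - 1)^2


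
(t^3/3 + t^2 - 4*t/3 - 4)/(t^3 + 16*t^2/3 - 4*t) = (t^3 + 3*t^2 - 4*t - 12)/(t*(3*t^2 + 16*t - 12))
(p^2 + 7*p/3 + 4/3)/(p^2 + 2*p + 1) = (p + 4/3)/(p + 1)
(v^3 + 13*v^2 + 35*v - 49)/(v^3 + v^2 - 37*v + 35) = (v + 7)/(v - 5)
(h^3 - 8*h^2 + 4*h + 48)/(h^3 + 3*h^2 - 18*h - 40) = (h - 6)/(h + 5)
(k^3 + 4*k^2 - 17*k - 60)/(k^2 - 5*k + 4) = (k^2 + 8*k + 15)/(k - 1)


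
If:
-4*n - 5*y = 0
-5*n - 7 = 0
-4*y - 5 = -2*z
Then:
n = -7/5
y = 28/25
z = 237/50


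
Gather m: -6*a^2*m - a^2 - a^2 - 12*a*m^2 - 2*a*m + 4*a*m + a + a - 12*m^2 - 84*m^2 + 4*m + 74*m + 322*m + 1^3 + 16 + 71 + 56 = -2*a^2 + 2*a + m^2*(-12*a - 96) + m*(-6*a^2 + 2*a + 400) + 144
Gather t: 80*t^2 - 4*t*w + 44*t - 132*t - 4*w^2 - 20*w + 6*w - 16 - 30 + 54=80*t^2 + t*(-4*w - 88) - 4*w^2 - 14*w + 8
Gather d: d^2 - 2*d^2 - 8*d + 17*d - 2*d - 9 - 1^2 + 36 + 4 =-d^2 + 7*d + 30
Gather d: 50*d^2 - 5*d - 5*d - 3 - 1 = 50*d^2 - 10*d - 4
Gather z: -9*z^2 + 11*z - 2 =-9*z^2 + 11*z - 2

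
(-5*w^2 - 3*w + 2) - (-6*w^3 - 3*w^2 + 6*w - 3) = 6*w^3 - 2*w^2 - 9*w + 5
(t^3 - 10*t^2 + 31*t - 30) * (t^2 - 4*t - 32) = t^5 - 14*t^4 + 39*t^3 + 166*t^2 - 872*t + 960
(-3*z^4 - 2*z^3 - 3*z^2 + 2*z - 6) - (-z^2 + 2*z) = -3*z^4 - 2*z^3 - 2*z^2 - 6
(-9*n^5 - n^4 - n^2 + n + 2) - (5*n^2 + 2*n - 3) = -9*n^5 - n^4 - 6*n^2 - n + 5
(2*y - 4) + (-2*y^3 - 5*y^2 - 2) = -2*y^3 - 5*y^2 + 2*y - 6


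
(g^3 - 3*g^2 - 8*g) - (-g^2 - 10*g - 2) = g^3 - 2*g^2 + 2*g + 2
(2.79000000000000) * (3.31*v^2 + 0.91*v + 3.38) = 9.2349*v^2 + 2.5389*v + 9.4302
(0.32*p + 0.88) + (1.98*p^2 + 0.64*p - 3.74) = 1.98*p^2 + 0.96*p - 2.86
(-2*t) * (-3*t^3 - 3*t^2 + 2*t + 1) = 6*t^4 + 6*t^3 - 4*t^2 - 2*t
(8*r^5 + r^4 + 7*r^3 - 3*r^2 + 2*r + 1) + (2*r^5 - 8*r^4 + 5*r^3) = 10*r^5 - 7*r^4 + 12*r^3 - 3*r^2 + 2*r + 1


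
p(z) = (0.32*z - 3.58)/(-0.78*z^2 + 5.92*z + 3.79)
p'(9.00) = -0.20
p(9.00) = 0.11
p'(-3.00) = 0.09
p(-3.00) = 0.22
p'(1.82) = 0.09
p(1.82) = -0.25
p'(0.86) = 0.26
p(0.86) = -0.40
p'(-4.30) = 0.04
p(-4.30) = 0.14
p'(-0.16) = 2.92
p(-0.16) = -1.29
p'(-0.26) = 4.94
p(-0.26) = -1.67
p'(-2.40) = 0.17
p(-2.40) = 0.29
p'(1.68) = 0.10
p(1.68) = -0.26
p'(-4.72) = 0.03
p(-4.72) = 0.12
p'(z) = (0.32*z - 3.58)*(1.56*z - 5.92)/(-0.78*z^2 + 5.92*z + 3.79)^2 + 0.32/(-0.78*z^2 + 5.92*z + 3.79)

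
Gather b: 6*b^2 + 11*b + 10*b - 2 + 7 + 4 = 6*b^2 + 21*b + 9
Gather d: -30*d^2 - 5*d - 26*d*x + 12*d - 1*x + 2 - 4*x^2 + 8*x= -30*d^2 + d*(7 - 26*x) - 4*x^2 + 7*x + 2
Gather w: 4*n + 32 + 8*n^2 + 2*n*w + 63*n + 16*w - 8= 8*n^2 + 67*n + w*(2*n + 16) + 24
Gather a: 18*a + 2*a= 20*a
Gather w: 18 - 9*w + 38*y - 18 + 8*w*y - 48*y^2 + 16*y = w*(8*y - 9) - 48*y^2 + 54*y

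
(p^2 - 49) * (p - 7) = p^3 - 7*p^2 - 49*p + 343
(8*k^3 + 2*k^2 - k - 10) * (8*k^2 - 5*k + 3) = 64*k^5 - 24*k^4 + 6*k^3 - 69*k^2 + 47*k - 30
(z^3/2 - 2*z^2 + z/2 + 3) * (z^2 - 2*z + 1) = z^5/2 - 3*z^4 + 5*z^3 - 11*z/2 + 3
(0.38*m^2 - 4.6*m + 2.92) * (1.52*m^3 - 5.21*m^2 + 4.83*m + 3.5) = 0.5776*m^5 - 8.9718*m^4 + 30.2398*m^3 - 36.1012*m^2 - 1.9964*m + 10.22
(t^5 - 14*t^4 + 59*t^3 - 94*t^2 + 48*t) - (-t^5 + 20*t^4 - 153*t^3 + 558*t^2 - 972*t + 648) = 2*t^5 - 34*t^4 + 212*t^3 - 652*t^2 + 1020*t - 648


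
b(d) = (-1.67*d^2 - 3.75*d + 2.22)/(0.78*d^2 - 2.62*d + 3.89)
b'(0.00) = -0.58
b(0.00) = 0.57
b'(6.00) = 0.59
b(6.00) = -4.95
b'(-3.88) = 0.25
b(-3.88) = -0.32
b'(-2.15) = 0.35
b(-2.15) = 0.20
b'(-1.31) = 0.34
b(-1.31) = 0.49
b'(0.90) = -3.77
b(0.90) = -1.16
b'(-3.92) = 0.25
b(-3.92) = -0.33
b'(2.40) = -1.42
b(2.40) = -7.83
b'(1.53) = -5.78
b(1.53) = -4.35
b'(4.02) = 1.21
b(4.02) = -6.68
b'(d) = (2.62 - 1.56*d)*(-1.67*d^2 - 3.75*d + 2.22)/(0.78*d^2 - 2.62*d + 3.89)^2 + (-3.34*d - 3.75)/(0.78*d^2 - 2.62*d + 3.89) = (7.3004*d^2 - 16.4558*d - 8.7711)/(0.6084*d^4 - 4.0872*d^3 + 12.9328*d^2 - 20.3836*d + 15.1321)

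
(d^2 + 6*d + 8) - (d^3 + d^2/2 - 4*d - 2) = -d^3 + d^2/2 + 10*d + 10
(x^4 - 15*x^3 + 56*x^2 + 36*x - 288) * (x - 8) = x^5 - 23*x^4 + 176*x^3 - 412*x^2 - 576*x + 2304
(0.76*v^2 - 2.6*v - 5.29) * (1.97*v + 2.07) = 1.4972*v^3 - 3.5488*v^2 - 15.8033*v - 10.9503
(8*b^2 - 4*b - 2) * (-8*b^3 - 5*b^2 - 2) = -64*b^5 - 8*b^4 + 36*b^3 - 6*b^2 + 8*b + 4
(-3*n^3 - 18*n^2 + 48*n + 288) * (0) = 0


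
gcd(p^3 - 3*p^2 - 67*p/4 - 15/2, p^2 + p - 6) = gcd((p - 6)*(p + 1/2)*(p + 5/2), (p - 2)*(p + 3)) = 1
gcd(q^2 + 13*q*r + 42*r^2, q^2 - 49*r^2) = q + 7*r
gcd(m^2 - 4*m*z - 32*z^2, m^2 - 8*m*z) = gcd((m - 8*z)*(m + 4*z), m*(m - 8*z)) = -m + 8*z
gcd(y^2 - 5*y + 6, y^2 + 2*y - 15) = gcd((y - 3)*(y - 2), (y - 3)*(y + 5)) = y - 3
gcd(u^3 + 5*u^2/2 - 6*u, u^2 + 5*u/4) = u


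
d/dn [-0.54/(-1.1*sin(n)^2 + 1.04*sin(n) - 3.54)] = (0.5616 - 1.188*sin(n))*cos(n)/(1.1*sin(n)^2 - 1.04*sin(n) + 3.54)^2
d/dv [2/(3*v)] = -2/(3*v^2)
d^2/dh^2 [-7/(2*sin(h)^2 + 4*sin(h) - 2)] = 7*(2*sin(h)^4 + 3*sin(h)^3 + sin(h)^2 - 5*sin(h) - 5)/(2*sin(h) - cos(h)^2)^3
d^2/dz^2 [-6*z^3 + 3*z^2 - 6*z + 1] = 6 - 36*z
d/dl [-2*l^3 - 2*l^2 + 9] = 2*l*(-3*l - 2)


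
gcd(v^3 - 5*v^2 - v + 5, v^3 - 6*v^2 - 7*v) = v + 1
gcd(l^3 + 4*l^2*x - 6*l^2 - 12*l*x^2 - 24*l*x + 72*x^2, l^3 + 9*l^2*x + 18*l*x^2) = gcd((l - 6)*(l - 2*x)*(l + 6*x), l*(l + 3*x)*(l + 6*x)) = l + 6*x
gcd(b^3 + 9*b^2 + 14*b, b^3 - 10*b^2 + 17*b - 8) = 1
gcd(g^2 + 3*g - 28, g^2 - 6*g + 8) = g - 4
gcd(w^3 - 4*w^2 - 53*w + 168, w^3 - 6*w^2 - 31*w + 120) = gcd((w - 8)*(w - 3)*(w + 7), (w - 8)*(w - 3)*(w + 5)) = w^2 - 11*w + 24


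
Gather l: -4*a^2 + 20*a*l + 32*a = -4*a^2 + 20*a*l + 32*a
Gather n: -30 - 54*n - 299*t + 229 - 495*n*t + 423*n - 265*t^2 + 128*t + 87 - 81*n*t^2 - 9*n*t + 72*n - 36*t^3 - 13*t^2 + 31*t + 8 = n*(-81*t^2 - 504*t + 441) - 36*t^3 - 278*t^2 - 140*t + 294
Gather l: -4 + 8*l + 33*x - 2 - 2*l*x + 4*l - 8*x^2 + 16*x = l*(12 - 2*x) - 8*x^2 + 49*x - 6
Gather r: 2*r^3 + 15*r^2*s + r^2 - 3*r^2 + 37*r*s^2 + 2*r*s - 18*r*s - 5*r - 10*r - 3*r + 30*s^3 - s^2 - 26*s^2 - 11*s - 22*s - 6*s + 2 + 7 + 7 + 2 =2*r^3 + r^2*(15*s - 2) + r*(37*s^2 - 16*s - 18) + 30*s^3 - 27*s^2 - 39*s + 18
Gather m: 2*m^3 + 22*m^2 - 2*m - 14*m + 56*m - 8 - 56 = 2*m^3 + 22*m^2 + 40*m - 64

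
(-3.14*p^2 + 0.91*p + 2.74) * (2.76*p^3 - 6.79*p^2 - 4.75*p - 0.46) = -8.6664*p^5 + 23.8322*p^4 + 16.2985*p^3 - 21.4827*p^2 - 13.4336*p - 1.2604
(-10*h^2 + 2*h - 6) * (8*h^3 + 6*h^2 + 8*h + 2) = -80*h^5 - 44*h^4 - 116*h^3 - 40*h^2 - 44*h - 12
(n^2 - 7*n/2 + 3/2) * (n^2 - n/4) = n^4 - 15*n^3/4 + 19*n^2/8 - 3*n/8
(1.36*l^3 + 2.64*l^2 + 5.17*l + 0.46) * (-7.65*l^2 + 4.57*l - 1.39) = -10.404*l^5 - 13.9808*l^4 - 29.3761*l^3 + 16.4383*l^2 - 5.0841*l - 0.6394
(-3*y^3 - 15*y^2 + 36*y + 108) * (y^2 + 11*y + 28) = -3*y^5 - 48*y^4 - 213*y^3 + 84*y^2 + 2196*y + 3024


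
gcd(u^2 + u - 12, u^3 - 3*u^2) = u - 3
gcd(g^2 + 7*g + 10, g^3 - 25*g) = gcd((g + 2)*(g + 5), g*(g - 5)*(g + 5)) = g + 5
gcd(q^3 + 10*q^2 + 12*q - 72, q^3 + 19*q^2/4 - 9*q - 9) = q^2 + 4*q - 12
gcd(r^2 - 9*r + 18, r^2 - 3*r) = r - 3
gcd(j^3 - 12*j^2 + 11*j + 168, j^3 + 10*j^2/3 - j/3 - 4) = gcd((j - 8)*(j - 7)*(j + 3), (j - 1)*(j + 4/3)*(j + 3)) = j + 3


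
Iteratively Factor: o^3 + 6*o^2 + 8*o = (o + 2)*(o^2 + 4*o) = (o + 2)*(o + 4)*(o)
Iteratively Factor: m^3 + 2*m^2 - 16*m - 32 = (m + 4)*(m^2 - 2*m - 8) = (m + 2)*(m + 4)*(m - 4)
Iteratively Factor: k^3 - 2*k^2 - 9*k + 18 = (k - 3)*(k^2 + k - 6) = (k - 3)*(k + 3)*(k - 2)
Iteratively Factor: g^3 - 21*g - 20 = (g + 1)*(g^2 - g - 20) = (g - 5)*(g + 1)*(g + 4)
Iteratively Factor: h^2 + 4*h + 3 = (h + 1)*(h + 3)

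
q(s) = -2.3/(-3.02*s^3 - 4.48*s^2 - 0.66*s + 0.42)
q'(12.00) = -0.00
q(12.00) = 0.00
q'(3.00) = -0.02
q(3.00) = 0.02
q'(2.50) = -0.03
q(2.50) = 0.03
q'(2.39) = -0.04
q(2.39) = 0.03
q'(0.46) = -12.16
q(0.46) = 2.04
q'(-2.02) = -0.64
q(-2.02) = -0.27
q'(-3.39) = -0.04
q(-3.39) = -0.03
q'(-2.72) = -0.11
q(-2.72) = -0.08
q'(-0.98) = -8.63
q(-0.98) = 5.85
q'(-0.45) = 489.43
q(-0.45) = -27.06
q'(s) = -2.3*(9.06*s^2 + 8.96*s + 0.66)/(-3.02*s^3 - 4.48*s^2 - 0.66*s + 0.42)^2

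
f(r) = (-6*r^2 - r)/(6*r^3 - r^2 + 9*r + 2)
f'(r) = (-12*r - 1)/(6*r^3 - r^2 + 9*r + 2) + (-6*r^2 - r)*(-18*r^2 + 2*r - 9)/(6*r^3 - r^2 + 9*r + 2)^2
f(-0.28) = 0.26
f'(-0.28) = 0.69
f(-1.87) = 0.33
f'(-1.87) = 0.06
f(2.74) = -0.34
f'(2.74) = 0.09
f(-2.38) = 0.30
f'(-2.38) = 0.07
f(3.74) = -0.26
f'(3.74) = 0.06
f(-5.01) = 0.18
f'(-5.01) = 0.03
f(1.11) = -0.45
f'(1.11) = -0.07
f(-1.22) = 0.36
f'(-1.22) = 0.01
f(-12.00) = 0.08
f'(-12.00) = 0.01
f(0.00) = 0.00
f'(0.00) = -0.50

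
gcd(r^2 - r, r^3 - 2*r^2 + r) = r^2 - r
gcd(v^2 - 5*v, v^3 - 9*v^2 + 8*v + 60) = v - 5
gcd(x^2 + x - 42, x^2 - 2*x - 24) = x - 6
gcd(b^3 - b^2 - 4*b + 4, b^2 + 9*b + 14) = b + 2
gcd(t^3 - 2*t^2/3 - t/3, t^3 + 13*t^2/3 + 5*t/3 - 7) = t - 1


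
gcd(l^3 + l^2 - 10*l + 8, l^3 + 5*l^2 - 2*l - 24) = l^2 + 2*l - 8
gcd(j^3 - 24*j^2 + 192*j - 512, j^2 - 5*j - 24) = j - 8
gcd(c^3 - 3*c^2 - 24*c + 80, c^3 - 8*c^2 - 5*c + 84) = c - 4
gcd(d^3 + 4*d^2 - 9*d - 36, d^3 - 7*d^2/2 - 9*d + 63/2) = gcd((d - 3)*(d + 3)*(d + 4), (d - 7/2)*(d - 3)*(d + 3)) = d^2 - 9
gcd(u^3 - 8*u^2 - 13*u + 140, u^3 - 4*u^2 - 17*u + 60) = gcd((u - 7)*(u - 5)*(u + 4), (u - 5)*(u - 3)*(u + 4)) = u^2 - u - 20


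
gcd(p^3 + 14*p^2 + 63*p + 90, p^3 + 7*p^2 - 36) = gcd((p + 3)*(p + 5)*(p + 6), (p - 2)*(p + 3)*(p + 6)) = p^2 + 9*p + 18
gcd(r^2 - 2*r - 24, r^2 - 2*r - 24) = r^2 - 2*r - 24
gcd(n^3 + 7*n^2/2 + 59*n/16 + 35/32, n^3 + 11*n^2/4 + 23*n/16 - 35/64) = n^2 + 3*n + 35/16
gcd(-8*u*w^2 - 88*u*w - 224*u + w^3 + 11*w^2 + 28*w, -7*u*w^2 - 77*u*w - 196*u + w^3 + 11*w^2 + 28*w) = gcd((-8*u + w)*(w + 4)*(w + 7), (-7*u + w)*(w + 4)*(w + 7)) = w^2 + 11*w + 28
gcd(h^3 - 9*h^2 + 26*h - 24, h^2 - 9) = h - 3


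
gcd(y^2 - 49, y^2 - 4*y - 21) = y - 7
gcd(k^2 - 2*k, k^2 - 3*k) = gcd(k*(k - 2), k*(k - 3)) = k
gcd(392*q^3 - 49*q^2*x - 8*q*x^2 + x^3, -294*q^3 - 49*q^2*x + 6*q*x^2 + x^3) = -49*q^2 + x^2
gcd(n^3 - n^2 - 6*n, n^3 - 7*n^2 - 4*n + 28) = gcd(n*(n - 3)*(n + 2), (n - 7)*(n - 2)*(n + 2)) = n + 2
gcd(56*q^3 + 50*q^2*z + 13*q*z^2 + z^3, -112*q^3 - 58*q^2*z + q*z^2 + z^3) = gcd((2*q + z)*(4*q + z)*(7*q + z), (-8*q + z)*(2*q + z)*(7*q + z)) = 14*q^2 + 9*q*z + z^2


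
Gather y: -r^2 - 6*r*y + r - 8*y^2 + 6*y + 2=-r^2 + r - 8*y^2 + y*(6 - 6*r) + 2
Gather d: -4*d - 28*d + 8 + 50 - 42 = 16 - 32*d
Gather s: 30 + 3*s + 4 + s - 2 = 4*s + 32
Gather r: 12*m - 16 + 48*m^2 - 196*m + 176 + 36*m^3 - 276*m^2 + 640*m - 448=36*m^3 - 228*m^2 + 456*m - 288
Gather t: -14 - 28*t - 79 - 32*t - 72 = -60*t - 165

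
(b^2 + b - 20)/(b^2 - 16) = (b + 5)/(b + 4)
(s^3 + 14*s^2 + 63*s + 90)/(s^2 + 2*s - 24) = (s^2 + 8*s + 15)/(s - 4)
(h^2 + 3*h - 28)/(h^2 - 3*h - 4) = (h + 7)/(h + 1)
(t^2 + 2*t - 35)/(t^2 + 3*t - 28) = (t - 5)/(t - 4)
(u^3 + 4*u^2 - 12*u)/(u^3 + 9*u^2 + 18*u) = (u - 2)/(u + 3)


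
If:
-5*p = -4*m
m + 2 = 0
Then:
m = -2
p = -8/5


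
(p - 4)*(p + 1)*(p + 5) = p^3 + 2*p^2 - 19*p - 20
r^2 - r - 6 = (r - 3)*(r + 2)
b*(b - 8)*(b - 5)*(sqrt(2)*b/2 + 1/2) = sqrt(2)*b^4/2 - 13*sqrt(2)*b^3/2 + b^3/2 - 13*b^2/2 + 20*sqrt(2)*b^2 + 20*b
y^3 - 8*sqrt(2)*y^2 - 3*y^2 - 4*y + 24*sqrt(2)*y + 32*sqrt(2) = (y - 4)*(y + 1)*(y - 8*sqrt(2))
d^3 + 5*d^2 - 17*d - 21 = (d - 3)*(d + 1)*(d + 7)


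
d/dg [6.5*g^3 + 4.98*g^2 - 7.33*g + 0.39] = 19.5*g^2 + 9.96*g - 7.33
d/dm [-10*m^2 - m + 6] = -20*m - 1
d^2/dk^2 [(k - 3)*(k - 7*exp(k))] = -7*k*exp(k) + 7*exp(k) + 2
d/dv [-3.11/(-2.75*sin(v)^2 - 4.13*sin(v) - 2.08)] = -(17.105*sin(v) + 12.8443)*cos(v)/(2.75*sin(v)^2 + 4.13*sin(v) + 2.08)^2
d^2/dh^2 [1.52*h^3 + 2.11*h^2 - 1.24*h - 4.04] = 9.12*h + 4.22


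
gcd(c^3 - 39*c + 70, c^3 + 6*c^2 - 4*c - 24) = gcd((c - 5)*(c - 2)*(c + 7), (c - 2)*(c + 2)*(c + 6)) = c - 2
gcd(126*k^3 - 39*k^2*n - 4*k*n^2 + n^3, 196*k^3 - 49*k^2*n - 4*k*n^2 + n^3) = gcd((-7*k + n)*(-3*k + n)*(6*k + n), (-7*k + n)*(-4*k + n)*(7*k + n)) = 7*k - n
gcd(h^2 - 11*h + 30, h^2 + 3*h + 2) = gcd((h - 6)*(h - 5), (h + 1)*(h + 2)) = 1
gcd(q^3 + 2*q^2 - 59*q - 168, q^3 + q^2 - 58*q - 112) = q^2 - q - 56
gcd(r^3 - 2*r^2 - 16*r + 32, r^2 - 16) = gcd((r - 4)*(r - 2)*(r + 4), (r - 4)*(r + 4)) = r^2 - 16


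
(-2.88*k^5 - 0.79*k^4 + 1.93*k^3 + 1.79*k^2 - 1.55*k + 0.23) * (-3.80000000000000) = 10.944*k^5 + 3.002*k^4 - 7.334*k^3 - 6.802*k^2 + 5.89*k - 0.874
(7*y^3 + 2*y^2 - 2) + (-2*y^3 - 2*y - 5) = 5*y^3 + 2*y^2 - 2*y - 7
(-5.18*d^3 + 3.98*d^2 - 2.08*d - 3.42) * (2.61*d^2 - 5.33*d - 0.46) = -13.5198*d^5 + 37.9972*d^4 - 24.2594*d^3 + 0.329400000000001*d^2 + 19.1854*d + 1.5732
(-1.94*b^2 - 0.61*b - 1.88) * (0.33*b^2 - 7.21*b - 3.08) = -0.6402*b^4 + 13.7861*b^3 + 9.7529*b^2 + 15.4336*b + 5.7904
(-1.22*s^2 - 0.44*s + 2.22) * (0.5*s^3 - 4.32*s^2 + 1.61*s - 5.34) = -0.61*s^5 + 5.0504*s^4 + 1.0466*s^3 - 3.784*s^2 + 5.9238*s - 11.8548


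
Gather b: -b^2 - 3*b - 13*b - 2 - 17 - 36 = -b^2 - 16*b - 55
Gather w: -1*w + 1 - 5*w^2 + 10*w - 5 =-5*w^2 + 9*w - 4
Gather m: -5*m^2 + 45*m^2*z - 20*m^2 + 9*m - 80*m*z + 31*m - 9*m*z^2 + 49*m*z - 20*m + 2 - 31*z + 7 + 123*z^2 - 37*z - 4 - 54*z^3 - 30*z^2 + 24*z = m^2*(45*z - 25) + m*(-9*z^2 - 31*z + 20) - 54*z^3 + 93*z^2 - 44*z + 5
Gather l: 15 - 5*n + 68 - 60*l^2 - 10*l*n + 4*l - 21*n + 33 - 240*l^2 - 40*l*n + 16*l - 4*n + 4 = -300*l^2 + l*(20 - 50*n) - 30*n + 120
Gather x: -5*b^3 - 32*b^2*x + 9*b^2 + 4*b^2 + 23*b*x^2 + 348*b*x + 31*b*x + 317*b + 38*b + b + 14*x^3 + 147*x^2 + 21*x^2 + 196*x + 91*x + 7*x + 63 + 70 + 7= -5*b^3 + 13*b^2 + 356*b + 14*x^3 + x^2*(23*b + 168) + x*(-32*b^2 + 379*b + 294) + 140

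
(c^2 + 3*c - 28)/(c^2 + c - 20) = (c + 7)/(c + 5)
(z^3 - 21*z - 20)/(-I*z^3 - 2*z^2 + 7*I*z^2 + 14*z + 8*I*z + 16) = I*(z^2 - z - 20)/(z^2 - 2*z*(4 + I) + 16*I)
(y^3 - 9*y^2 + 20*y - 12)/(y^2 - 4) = (y^2 - 7*y + 6)/(y + 2)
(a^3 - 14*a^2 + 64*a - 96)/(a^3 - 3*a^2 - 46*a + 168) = (a - 4)/(a + 7)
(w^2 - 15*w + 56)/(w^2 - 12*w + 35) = (w - 8)/(w - 5)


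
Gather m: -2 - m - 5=-m - 7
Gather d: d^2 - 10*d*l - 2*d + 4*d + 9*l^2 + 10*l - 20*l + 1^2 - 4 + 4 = d^2 + d*(2 - 10*l) + 9*l^2 - 10*l + 1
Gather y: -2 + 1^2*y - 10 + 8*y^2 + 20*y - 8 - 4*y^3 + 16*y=-4*y^3 + 8*y^2 + 37*y - 20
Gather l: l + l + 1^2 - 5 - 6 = 2*l - 10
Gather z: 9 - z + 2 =11 - z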